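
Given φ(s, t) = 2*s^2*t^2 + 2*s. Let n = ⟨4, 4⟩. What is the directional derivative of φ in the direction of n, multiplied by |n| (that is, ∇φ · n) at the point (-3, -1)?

-184

∂φ/∂s = 4*s*t^2 + 2
∂φ/∂t = 4*s^2*t
∇φ at (-3, -1) = (-10, -36)
∇φ · n = (-10)(4) + (-36)(4) = -184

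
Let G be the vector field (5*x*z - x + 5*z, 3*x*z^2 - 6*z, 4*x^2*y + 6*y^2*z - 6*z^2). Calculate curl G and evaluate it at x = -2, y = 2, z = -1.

(∇×G)₁ = ∂G₃/∂y − ∂G₂/∂z = 4*x^2 - 6*x*z + 12*y*z + 6
(∇×G)₂ = ∂G₁/∂z − ∂G₃/∂x = -8*x*y + 5*x + 5
(∇×G)₃ = ∂G₂/∂x − ∂G₁/∂y = 3*z^2
∇×G = (4*x^2 - 6*x*z + 12*y*z + 6, -8*x*y + 5*x + 5, 3*z^2)
At (-2, 2, -1): (-14, 27, 3).

(-14, 27, 3)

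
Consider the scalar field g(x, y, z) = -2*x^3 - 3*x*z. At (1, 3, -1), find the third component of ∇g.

-3

(∇g)_3 = ∂g/∂z = -3*x
At (1, 3, -1): -3.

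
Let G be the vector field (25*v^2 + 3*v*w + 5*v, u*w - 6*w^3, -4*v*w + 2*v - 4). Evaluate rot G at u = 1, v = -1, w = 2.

(65, -3, 41)

(∇×G)₁ = ∂G₃/∂v − ∂G₂/∂w = -u + 18*w^2 - 4*w + 2
(∇×G)₂ = ∂G₁/∂w − ∂G₃/∂u = 3*v
(∇×G)₃ = ∂G₂/∂u − ∂G₁/∂v = -50*v - 2*w - 5
∇×G = (-u + 18*w^2 - 4*w + 2, 3*v, -50*v - 2*w - 5)
At (1, -1, 2): (65, -3, 41).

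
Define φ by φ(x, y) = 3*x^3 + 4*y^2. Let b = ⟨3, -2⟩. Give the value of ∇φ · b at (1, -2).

∂φ/∂x = 9*x^2
∂φ/∂y = 8*y
∇φ at (1, -2) = (9, -16)
∇φ · b = (9)(3) + (-16)(-2) = 59

59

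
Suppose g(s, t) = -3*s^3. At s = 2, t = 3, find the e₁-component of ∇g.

-36

(∇g)_1 = ∂g/∂s = -9*s^2
At (2, 3): -36.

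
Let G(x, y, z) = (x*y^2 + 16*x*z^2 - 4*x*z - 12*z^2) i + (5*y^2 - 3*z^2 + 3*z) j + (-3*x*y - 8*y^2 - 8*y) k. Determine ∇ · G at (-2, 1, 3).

∂G₁/∂x = y^2 + 16*z^2 - 4*z
∂G₂/∂y = 10*y
∂G₃/∂z = 0
∇·G = y^2 + 10*y + 16*z^2 - 4*z
At (-2, 1, 3): 143.

143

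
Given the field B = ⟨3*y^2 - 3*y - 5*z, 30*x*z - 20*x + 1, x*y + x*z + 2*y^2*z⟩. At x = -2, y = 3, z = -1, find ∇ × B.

(46, -7, -65)

(∇×B)₁ = ∂B₃/∂y − ∂B₂/∂z = -29*x + 4*y*z
(∇×B)₂ = ∂B₁/∂z − ∂B₃/∂x = -y - z - 5
(∇×B)₃ = ∂B₂/∂x − ∂B₁/∂y = -6*y + 30*z - 17
∇×B = (-29*x + 4*y*z, -y - z - 5, -6*y + 30*z - 17)
At (-2, 3, -1): (46, -7, -65).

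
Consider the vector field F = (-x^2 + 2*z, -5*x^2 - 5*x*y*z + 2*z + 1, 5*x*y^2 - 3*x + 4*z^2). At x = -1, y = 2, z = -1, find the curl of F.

(-32, -15, 20)

(∇×F)₁ = ∂F₃/∂y − ∂F₂/∂z = 15*x*y - 2
(∇×F)₂ = ∂F₁/∂z − ∂F₃/∂x = -5*y^2 + 5
(∇×F)₃ = ∂F₂/∂x − ∂F₁/∂y = -10*x - 5*y*z
∇×F = (15*x*y - 2, -5*y^2 + 5, -10*x - 5*y*z)
At (-1, 2, -1): (-32, -15, 20).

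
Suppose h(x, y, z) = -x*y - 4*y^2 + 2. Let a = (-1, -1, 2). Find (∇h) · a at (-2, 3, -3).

25

∂h/∂x = -y
∂h/∂y = -x - 8*y
∂h/∂z = 0
∇h at (-2, 3, -3) = (-3, -22, 0)
∇h · a = (-3)(-1) + (-22)(-1) + (0)(2) = 25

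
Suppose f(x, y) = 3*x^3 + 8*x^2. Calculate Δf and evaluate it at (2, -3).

∂²f/∂x² = 2*(9*x + 8)
∂²f/∂y² = 0
∇²f = 18*x + 16
At (2, -3): 52.

52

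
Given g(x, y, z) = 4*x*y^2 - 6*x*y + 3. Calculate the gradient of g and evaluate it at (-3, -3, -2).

(54, 90, 0)

∂g/∂x = 4*y^2 - 6*y
∂g/∂y = 8*x*y - 6*x
∂g/∂z = 0
∇g = (4*y^2 - 6*y, 8*x*y - 6*x, 0)
At (-3, -3, -2): (54, 90, 0).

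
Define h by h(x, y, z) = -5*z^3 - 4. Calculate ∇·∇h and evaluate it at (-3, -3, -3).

90

∂²h/∂x² = 0
∂²h/∂y² = 0
∂²h/∂z² = -30*z
∇²h = -30*z
At (-3, -3, -3): 90.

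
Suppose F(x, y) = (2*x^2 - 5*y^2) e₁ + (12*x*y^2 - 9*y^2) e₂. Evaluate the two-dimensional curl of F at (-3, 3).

138

∂F₂/∂x = 12*y^2
∂F₁/∂y = -10*y
Scalar curl = 12*y^2 + 10*y
At (-3, 3): 138.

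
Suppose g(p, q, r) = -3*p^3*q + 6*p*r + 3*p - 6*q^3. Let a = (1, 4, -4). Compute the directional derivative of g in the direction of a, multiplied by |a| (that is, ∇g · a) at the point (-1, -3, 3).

-564

∂g/∂p = -9*p^2*q + 6*r + 3
∂g/∂q = -3*p^3 - 18*q^2
∂g/∂r = 6*p
∇g at (-1, -3, 3) = (48, -159, -6)
∇g · a = (48)(1) + (-159)(4) + (-6)(-4) = -564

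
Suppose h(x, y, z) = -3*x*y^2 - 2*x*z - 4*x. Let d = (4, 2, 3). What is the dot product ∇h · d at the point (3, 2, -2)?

∂h/∂x = -3*y^2 - 2*z - 4
∂h/∂y = -6*x*y
∂h/∂z = -2*x
∇h at (3, 2, -2) = (-12, -36, -6)
∇h · d = (-12)(4) + (-36)(2) + (-6)(3) = -138

-138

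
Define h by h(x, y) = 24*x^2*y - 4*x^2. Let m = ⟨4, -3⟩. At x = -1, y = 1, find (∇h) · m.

∂h/∂x = 48*x*y - 8*x
∂h/∂y = 24*x^2
∇h at (-1, 1) = (-40, 24)
∇h · m = (-40)(4) + (24)(-3) = -232

-232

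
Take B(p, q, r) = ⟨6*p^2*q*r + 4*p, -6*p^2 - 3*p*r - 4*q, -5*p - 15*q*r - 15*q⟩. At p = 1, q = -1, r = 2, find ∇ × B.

(∇×B)₁ = ∂B₃/∂q − ∂B₂/∂r = 3*p - 15*r - 15
(∇×B)₂ = ∂B₁/∂r − ∂B₃/∂p = 6*p^2*q + 5
(∇×B)₃ = ∂B₂/∂p − ∂B₁/∂q = -6*p^2*r - 12*p - 3*r
∇×B = (3*p - 15*r - 15, 6*p^2*q + 5, -6*p^2*r - 12*p - 3*r)
At (1, -1, 2): (-42, -1, -30).

(-42, -1, -30)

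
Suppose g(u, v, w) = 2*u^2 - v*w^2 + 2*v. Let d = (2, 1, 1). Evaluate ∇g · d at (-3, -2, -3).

-43

∂g/∂u = 4*u
∂g/∂v = -w^2 + 2
∂g/∂w = -2*v*w
∇g at (-3, -2, -3) = (-12, -7, -12)
∇g · d = (-12)(2) + (-7)(1) + (-12)(1) = -43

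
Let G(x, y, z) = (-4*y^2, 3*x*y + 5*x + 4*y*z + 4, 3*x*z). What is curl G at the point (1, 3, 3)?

(-12, -9, 38)

(∇×G)₁ = ∂G₃/∂y − ∂G₂/∂z = -4*y
(∇×G)₂ = ∂G₁/∂z − ∂G₃/∂x = -3*z
(∇×G)₃ = ∂G₂/∂x − ∂G₁/∂y = 11*y + 5
∇×G = (-4*y, -3*z, 11*y + 5)
At (1, 3, 3): (-12, -9, 38).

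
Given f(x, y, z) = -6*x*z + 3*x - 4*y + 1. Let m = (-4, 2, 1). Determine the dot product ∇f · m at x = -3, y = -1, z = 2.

∂f/∂x = -6*z + 3
∂f/∂y = -4
∂f/∂z = -6*x
∇f at (-3, -1, 2) = (-9, -4, 18)
∇f · m = (-9)(-4) + (-4)(2) + (18)(1) = 46

46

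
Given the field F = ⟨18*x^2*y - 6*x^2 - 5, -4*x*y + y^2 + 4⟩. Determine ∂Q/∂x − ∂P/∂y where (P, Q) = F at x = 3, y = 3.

-174

∂F₂/∂x = -4*y
∂F₁/∂y = 18*x^2
Scalar curl = -18*x^2 - 4*y
At (3, 3): -174.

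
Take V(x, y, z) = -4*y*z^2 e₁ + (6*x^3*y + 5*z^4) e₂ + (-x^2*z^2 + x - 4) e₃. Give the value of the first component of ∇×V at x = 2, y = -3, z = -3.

540

(∇×V)_1 = ∂V₃/∂y − ∂V₂/∂z
= 0 − (20*z^3)
= -20*z^3
At (2, -3, -3): 540.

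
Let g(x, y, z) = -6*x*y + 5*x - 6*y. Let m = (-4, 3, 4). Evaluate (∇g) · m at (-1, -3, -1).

-92

∂g/∂x = -6*y + 5
∂g/∂y = -6*x - 6
∂g/∂z = 0
∇g at (-1, -3, -1) = (23, 0, 0)
∇g · m = (23)(-4) + (0)(3) + (0)(4) = -92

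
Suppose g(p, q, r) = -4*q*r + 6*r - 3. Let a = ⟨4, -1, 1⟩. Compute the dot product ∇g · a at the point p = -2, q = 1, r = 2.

10

∂g/∂p = 0
∂g/∂q = -4*r
∂g/∂r = -4*q + 6
∇g at (-2, 1, 2) = (0, -8, 2)
∇g · a = (0)(4) + (-8)(-1) + (2)(1) = 10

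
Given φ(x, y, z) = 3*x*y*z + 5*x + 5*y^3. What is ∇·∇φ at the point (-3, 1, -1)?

30

∂²φ/∂x² = 0
∂²φ/∂y² = 30*y
∂²φ/∂z² = 0
∇²φ = 30*y
At (-3, 1, -1): 30.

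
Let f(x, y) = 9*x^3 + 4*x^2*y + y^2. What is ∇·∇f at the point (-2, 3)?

∂²f/∂x² = 2*(27*x + 4*y)
∂²f/∂y² = 2
∇²f = 54*x + 8*y + 2
At (-2, 3): -82.

-82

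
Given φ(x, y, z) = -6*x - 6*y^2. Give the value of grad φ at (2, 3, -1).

(-6, -36, 0)

∂φ/∂x = -6
∂φ/∂y = -12*y
∂φ/∂z = 0
∇φ = (-6, -12*y, 0)
At (2, 3, -1): (-6, -36, 0).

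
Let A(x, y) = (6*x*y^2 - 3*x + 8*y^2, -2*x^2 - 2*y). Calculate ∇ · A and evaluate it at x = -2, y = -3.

49

∂A₁/∂x = 6*y^2 - 3
∂A₂/∂y = -2
∇·A = 6*y^2 - 5
At (-2, -3): 49.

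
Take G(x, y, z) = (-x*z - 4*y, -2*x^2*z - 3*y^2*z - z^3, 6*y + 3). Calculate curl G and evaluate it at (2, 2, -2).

(38, -2, 20)

(∇×G)₁ = ∂G₃/∂y − ∂G₂/∂z = 2*x^2 + 3*y^2 + 3*z^2 + 6
(∇×G)₂ = ∂G₁/∂z − ∂G₃/∂x = -x
(∇×G)₃ = ∂G₂/∂x − ∂G₁/∂y = -4*x*z + 4
∇×G = (2*x^2 + 3*y^2 + 3*z^2 + 6, -x, -4*x*z + 4)
At (2, 2, -2): (38, -2, 20).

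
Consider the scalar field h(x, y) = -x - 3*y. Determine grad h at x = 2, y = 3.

∂h/∂x = -1
∂h/∂y = -3
∇h = (-1, -3)
At (2, 3): (-1, -3).

(-1, -3)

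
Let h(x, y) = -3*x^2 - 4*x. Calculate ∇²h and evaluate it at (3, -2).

∂²h/∂x² = -6
∂²h/∂y² = 0
∇²h = -6
At (3, -2): -6.

-6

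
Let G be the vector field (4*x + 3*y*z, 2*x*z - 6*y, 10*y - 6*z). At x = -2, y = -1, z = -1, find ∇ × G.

(∇×G)₁ = ∂G₃/∂y − ∂G₂/∂z = -2*x + 10
(∇×G)₂ = ∂G₁/∂z − ∂G₃/∂x = 3*y
(∇×G)₃ = ∂G₂/∂x − ∂G₁/∂y = -z
∇×G = (-2*x + 10, 3*y, -z)
At (-2, -1, -1): (14, -3, 1).

(14, -3, 1)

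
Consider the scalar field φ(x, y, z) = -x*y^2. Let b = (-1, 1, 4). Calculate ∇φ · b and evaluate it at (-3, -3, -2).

-9

∂φ/∂x = -y^2
∂φ/∂y = -2*x*y
∂φ/∂z = 0
∇φ at (-3, -3, -2) = (-9, -18, 0)
∇φ · b = (-9)(-1) + (-18)(1) + (0)(4) = -9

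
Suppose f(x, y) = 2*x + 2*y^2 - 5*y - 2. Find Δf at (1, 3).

4

∂²f/∂x² = 0
∂²f/∂y² = 4
∇²f = 4
At (1, 3): 4.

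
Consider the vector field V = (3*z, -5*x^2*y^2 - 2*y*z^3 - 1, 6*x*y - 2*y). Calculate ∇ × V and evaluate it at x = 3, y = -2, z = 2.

(-32, 15, -120)

(∇×V)₁ = ∂V₃/∂y − ∂V₂/∂z = 6*x + 6*y*z^2 - 2
(∇×V)₂ = ∂V₁/∂z − ∂V₃/∂x = -6*y + 3
(∇×V)₃ = ∂V₂/∂x − ∂V₁/∂y = -10*x*y^2
∇×V = (6*x + 6*y*z^2 - 2, -6*y + 3, -10*x*y^2)
At (3, -2, 2): (-32, 15, -120).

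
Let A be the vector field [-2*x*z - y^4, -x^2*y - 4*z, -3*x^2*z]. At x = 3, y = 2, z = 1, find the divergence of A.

∂A₁/∂x = -2*z
∂A₂/∂y = -x^2
∂A₃/∂z = -3*x^2
∇·A = -4*x^2 - 2*z
At (3, 2, 1): -38.

-38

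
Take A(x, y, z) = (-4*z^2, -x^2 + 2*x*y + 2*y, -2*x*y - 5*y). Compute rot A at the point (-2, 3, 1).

(-1, -2, 10)

(∇×A)₁ = ∂A₃/∂y − ∂A₂/∂z = -2*x - 5
(∇×A)₂ = ∂A₁/∂z − ∂A₃/∂x = 2*y - 8*z
(∇×A)₃ = ∂A₂/∂x − ∂A₁/∂y = -2*x + 2*y
∇×A = (-2*x - 5, 2*y - 8*z, -2*x + 2*y)
At (-2, 3, 1): (-1, -2, 10).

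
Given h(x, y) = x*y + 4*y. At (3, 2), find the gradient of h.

(2, 7)

∂h/∂x = y
∂h/∂y = x + 4
∇h = (y, x + 4)
At (3, 2): (2, 7).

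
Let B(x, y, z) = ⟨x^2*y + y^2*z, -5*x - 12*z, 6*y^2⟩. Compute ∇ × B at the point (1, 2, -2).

(∇×B)₁ = ∂B₃/∂y − ∂B₂/∂z = 12*y + 12
(∇×B)₂ = ∂B₁/∂z − ∂B₃/∂x = y^2
(∇×B)₃ = ∂B₂/∂x − ∂B₁/∂y = -x^2 - 2*y*z - 5
∇×B = (12*y + 12, y^2, -x^2 - 2*y*z - 5)
At (1, 2, -2): (36, 4, 2).

(36, 4, 2)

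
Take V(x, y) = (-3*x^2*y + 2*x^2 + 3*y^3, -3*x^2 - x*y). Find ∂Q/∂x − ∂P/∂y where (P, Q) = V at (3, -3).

∂V₂/∂x = -6*x - y
∂V₁/∂y = -3*x^2 + 9*y^2
Scalar curl = 3*x^2 - 6*x - 9*y^2 - y
At (3, -3): -69.

-69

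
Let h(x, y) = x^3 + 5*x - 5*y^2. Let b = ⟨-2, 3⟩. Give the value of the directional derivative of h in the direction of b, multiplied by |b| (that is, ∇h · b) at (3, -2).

-4

∂h/∂x = 3*x^2 + 5
∂h/∂y = -10*y
∇h at (3, -2) = (32, 20)
∇h · b = (32)(-2) + (20)(3) = -4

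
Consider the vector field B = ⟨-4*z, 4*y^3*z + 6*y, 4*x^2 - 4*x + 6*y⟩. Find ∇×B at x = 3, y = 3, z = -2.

(-102, -24, 0)

(∇×B)₁ = ∂B₃/∂y − ∂B₂/∂z = -4*y^3 + 6
(∇×B)₂ = ∂B₁/∂z − ∂B₃/∂x = -8*x
(∇×B)₃ = ∂B₂/∂x − ∂B₁/∂y = 0
∇×B = (-4*y^3 + 6, -8*x, 0)
At (3, 3, -2): (-102, -24, 0).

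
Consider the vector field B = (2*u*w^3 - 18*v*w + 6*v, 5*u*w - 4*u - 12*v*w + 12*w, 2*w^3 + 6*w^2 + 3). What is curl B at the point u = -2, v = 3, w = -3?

(∇×B)₁ = ∂B₃/∂v − ∂B₂/∂w = -5*u + 12*v - 12
(∇×B)₂ = ∂B₁/∂w − ∂B₃/∂u = 6*u*w^2 - 18*v
(∇×B)₃ = ∂B₂/∂u − ∂B₁/∂v = 23*w - 10
∇×B = (-5*u + 12*v - 12, 6*u*w^2 - 18*v, 23*w - 10)
At (-2, 3, -3): (34, -162, -79).

(34, -162, -79)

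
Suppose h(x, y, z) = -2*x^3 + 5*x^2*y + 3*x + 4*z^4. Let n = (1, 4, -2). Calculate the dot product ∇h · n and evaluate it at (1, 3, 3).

-817

∂h/∂x = -6*x^2 + 10*x*y + 3
∂h/∂y = 5*x^2
∂h/∂z = 16*z^3
∇h at (1, 3, 3) = (27, 5, 432)
∇h · n = (27)(1) + (5)(4) + (432)(-2) = -817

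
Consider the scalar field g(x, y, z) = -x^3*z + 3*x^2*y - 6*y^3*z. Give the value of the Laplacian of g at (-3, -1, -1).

-60

∂²g/∂x² = 6*(-x*z + y)
∂²g/∂y² = -36*y*z
∂²g/∂z² = 0
∇²g = -6*x*z - 36*y*z + 6*y
At (-3, -1, -1): -60.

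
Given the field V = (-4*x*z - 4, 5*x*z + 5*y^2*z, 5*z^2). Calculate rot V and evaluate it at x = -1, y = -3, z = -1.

(∇×V)₁ = ∂V₃/∂y − ∂V₂/∂z = -5*x - 5*y^2
(∇×V)₂ = ∂V₁/∂z − ∂V₃/∂x = -4*x
(∇×V)₃ = ∂V₂/∂x − ∂V₁/∂y = 5*z
∇×V = (-5*x - 5*y^2, -4*x, 5*z)
At (-1, -3, -1): (-40, 4, -5).

(-40, 4, -5)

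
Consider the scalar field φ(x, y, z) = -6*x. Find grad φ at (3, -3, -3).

(-6, 0, 0)

∂φ/∂x = -6
∂φ/∂y = 0
∂φ/∂z = 0
∇φ = (-6, 0, 0)
At (3, -3, -3): (-6, 0, 0).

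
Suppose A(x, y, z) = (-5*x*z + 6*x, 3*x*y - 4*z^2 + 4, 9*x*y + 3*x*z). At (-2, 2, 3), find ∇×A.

(∇×A)₁ = ∂A₃/∂y − ∂A₂/∂z = 9*x + 8*z
(∇×A)₂ = ∂A₁/∂z − ∂A₃/∂x = -5*x - 9*y - 3*z
(∇×A)₃ = ∂A₂/∂x − ∂A₁/∂y = 3*y
∇×A = (9*x + 8*z, -5*x - 9*y - 3*z, 3*y)
At (-2, 2, 3): (6, -17, 6).

(6, -17, 6)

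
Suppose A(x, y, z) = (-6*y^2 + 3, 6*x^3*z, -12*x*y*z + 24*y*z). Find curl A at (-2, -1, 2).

(∇×A)₁ = ∂A₃/∂y − ∂A₂/∂z = -6*x^3 - 12*x*z + 24*z
(∇×A)₂ = ∂A₁/∂z − ∂A₃/∂x = 12*y*z
(∇×A)₃ = ∂A₂/∂x − ∂A₁/∂y = 18*x^2*z + 12*y
∇×A = (-6*x^3 - 12*x*z + 24*z, 12*y*z, 18*x^2*z + 12*y)
At (-2, -1, 2): (144, -24, 132).

(144, -24, 132)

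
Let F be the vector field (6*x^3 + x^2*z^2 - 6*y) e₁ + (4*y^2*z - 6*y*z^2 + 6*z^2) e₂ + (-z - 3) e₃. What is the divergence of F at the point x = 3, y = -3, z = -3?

233

∂F₁/∂x = 18*x^2 + 2*x*z^2
∂F₂/∂y = 8*y*z - 6*z^2
∂F₃/∂z = -1
∇·F = 18*x^2 + 2*x*z^2 + 8*y*z - 6*z^2 - 1
At (3, -3, -3): 233.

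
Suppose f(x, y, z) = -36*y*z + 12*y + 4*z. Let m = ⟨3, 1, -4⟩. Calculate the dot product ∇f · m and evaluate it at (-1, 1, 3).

∂f/∂x = 0
∂f/∂y = -36*z + 12
∂f/∂z = -36*y + 4
∇f at (-1, 1, 3) = (0, -96, -32)
∇f · m = (0)(3) + (-96)(1) + (-32)(-4) = 32

32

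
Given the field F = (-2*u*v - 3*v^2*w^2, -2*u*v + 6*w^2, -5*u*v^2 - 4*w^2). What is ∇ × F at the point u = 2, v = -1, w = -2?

(44, 17, -18)

(∇×F)₁ = ∂F₃/∂v − ∂F₂/∂w = -10*u*v - 12*w
(∇×F)₂ = ∂F₁/∂w − ∂F₃/∂u = -6*v^2*w + 5*v^2
(∇×F)₃ = ∂F₂/∂u − ∂F₁/∂v = 2*u + 6*v*w^2 - 2*v
∇×F = (-10*u*v - 12*w, -6*v^2*w + 5*v^2, 2*u + 6*v*w^2 - 2*v)
At (2, -1, -2): (44, 17, -18).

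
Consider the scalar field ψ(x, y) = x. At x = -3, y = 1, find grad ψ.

(1, 0)

∂ψ/∂x = 1
∂ψ/∂y = 0
∇ψ = (1, 0)
At (-3, 1): (1, 0).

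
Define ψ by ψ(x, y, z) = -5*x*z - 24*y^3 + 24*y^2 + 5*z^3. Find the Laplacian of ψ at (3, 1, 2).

-36

∂²ψ/∂x² = 0
∂²ψ/∂y² = 48*(-3*y + 1)
∂²ψ/∂z² = 30*z
∇²ψ = -144*y + 30*z + 48
At (3, 1, 2): -36.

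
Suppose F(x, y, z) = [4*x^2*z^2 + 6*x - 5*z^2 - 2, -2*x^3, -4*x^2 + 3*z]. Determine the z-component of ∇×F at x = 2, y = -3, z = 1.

(∇×F)_3 = ∂F₂/∂x − ∂F₁/∂y
= -6*x^2 − (0)
= -6*x^2
At (2, -3, 1): -24.

-24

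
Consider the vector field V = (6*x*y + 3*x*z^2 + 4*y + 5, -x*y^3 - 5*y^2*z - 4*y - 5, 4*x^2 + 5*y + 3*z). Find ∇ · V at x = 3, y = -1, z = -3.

-19

∂V₁/∂x = 6*y + 3*z^2
∂V₂/∂y = -3*x*y^2 - 10*y*z - 4
∂V₃/∂z = 3
∇·V = -3*x*y^2 - 10*y*z + 6*y + 3*z^2 - 1
At (3, -1, -3): -19.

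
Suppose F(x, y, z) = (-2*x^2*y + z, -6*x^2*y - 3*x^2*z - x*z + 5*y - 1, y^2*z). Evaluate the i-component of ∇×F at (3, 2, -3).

18

(∇×F)_1 = ∂F₃/∂y − ∂F₂/∂z
= 2*y*z − (-3*x^2 - x)
= 3*x^2 + x + 2*y*z
At (3, 2, -3): 18.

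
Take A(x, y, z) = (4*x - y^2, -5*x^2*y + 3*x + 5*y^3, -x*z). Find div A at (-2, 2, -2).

46

∂A₁/∂x = 4
∂A₂/∂y = -5*x^2 + 15*y^2
∂A₃/∂z = -x
∇·A = -5*x^2 - x + 15*y^2 + 4
At (-2, 2, -2): 46.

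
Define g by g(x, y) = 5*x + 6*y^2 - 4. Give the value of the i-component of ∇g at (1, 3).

5

(∇g)_1 = ∂g/∂x = 5
At (1, 3): 5.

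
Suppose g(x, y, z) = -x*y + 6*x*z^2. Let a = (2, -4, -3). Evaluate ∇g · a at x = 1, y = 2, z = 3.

0

∂g/∂x = -y + 6*z^2
∂g/∂y = -x
∂g/∂z = 12*x*z
∇g at (1, 2, 3) = (52, -1, 36)
∇g · a = (52)(2) + (-1)(-4) + (36)(-3) = 0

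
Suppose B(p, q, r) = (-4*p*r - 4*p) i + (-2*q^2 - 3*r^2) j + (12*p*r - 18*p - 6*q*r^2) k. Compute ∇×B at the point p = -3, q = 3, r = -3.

(-72, 66, 0)

(∇×B)₁ = ∂B₃/∂q − ∂B₂/∂r = -6*r^2 + 6*r
(∇×B)₂ = ∂B₁/∂r − ∂B₃/∂p = -4*p - 12*r + 18
(∇×B)₃ = ∂B₂/∂p − ∂B₁/∂q = 0
∇×B = (-6*r^2 + 6*r, -4*p - 12*r + 18, 0)
At (-3, 3, -3): (-72, 66, 0).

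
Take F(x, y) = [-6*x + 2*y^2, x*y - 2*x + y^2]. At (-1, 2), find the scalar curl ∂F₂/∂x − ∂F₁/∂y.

∂F₂/∂x = y - 2
∂F₁/∂y = 4*y
Scalar curl = -3*y - 2
At (-1, 2): -8.

-8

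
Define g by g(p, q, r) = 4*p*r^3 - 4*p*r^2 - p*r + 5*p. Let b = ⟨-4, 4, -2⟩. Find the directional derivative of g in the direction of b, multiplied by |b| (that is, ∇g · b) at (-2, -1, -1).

84

∂g/∂p = 4*r^3 - 4*r^2 - r + 5
∂g/∂q = 0
∂g/∂r = 12*p*r^2 - 8*p*r - p
∇g at (-2, -1, -1) = (-2, 0, -38)
∇g · b = (-2)(-4) + (0)(4) + (-38)(-2) = 84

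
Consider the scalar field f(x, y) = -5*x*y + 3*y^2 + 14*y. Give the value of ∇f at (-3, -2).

(10, 17)

∂f/∂x = -5*y
∂f/∂y = -5*x + 6*y + 14
∇f = (-5*y, -5*x + 6*y + 14)
At (-3, -2): (10, 17).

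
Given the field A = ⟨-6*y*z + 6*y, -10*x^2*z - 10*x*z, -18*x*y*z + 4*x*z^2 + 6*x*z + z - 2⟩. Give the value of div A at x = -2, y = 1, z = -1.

∂A₁/∂x = 0
∂A₂/∂y = 0
∂A₃/∂z = -18*x*y + 8*x*z + 6*x + 1
∇·A = -18*x*y + 8*x*z + 6*x + 1
At (-2, 1, -1): 41.

41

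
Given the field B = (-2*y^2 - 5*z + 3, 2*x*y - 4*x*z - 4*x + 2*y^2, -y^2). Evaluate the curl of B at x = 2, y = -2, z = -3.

(∇×B)₁ = ∂B₃/∂y − ∂B₂/∂z = 4*x - 2*y
(∇×B)₂ = ∂B₁/∂z − ∂B₃/∂x = -5
(∇×B)₃ = ∂B₂/∂x − ∂B₁/∂y = 6*y - 4*z - 4
∇×B = (4*x - 2*y, -5, 6*y - 4*z - 4)
At (2, -2, -3): (12, -5, -4).

(12, -5, -4)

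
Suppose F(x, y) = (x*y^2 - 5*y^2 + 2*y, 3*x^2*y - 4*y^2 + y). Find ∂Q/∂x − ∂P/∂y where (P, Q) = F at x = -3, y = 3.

-8

∂F₂/∂x = 6*x*y
∂F₁/∂y = 2*x*y - 10*y + 2
Scalar curl = 4*x*y + 10*y - 2
At (-3, 3): -8.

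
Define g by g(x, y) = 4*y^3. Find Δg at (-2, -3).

∂²g/∂x² = 0
∂²g/∂y² = 24*y
∇²g = 24*y
At (-2, -3): -72.

-72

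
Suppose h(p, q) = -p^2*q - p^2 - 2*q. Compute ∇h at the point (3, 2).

(-18, -11)

∂h/∂p = -2*p*q - 2*p
∂h/∂q = -p^2 - 2
∇h = (-2*p*q - 2*p, -p^2 - 2)
At (3, 2): (-18, -11).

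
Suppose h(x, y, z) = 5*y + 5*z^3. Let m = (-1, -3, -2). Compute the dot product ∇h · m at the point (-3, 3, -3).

∂h/∂x = 0
∂h/∂y = 5
∂h/∂z = 15*z^2
∇h at (-3, 3, -3) = (0, 5, 135)
∇h · m = (0)(-1) + (5)(-3) + (135)(-2) = -285

-285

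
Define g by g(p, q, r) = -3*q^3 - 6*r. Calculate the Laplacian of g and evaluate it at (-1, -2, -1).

∂²g/∂p² = 0
∂²g/∂q² = -18*q
∂²g/∂r² = 0
∇²g = -18*q
At (-1, -2, -1): 36.

36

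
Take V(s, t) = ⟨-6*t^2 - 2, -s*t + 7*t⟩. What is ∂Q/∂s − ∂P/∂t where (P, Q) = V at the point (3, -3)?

-33

∂V₂/∂s = -t
∂V₁/∂t = -12*t
Scalar curl = 11*t
At (3, -3): -33.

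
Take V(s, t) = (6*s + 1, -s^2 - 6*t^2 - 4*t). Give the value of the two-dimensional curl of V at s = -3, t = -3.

∂V₂/∂s = -2*s
∂V₁/∂t = 0
Scalar curl = -2*s
At (-3, -3): 6.

6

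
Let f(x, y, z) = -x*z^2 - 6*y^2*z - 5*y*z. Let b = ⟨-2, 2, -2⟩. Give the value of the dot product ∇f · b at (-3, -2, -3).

-32

∂f/∂x = -z^2
∂f/∂y = -12*y*z - 5*z
∂f/∂z = -2*x*z - 6*y^2 - 5*y
∇f at (-3, -2, -3) = (-9, -57, -32)
∇f · b = (-9)(-2) + (-57)(2) + (-32)(-2) = -32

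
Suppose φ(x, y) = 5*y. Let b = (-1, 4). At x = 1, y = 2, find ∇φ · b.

20

∂φ/∂x = 0
∂φ/∂y = 5
∇φ at (1, 2) = (0, 5)
∇φ · b = (0)(-1) + (5)(4) = 20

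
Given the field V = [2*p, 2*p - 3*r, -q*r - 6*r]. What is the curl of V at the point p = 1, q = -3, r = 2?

(∇×V)₁ = ∂V₃/∂q − ∂V₂/∂r = -r + 3
(∇×V)₂ = ∂V₁/∂r − ∂V₃/∂p = 0
(∇×V)₃ = ∂V₂/∂p − ∂V₁/∂q = 2
∇×V = (-r + 3, 0, 2)
At (1, -3, 2): (1, 0, 2).

(1, 0, 2)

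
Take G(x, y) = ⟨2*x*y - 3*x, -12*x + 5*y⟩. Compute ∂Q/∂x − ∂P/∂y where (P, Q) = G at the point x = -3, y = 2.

-6

∂G₂/∂x = -12
∂G₁/∂y = 2*x
Scalar curl = -2*x - 12
At (-3, 2): -6.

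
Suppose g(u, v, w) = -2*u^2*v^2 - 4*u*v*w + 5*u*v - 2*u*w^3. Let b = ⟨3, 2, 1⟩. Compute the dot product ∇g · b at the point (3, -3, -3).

-123

∂g/∂u = -4*u*v^2 - 4*v*w + 5*v - 2*w^3
∂g/∂v = -4*u^2*v - 4*u*w + 5*u
∂g/∂w = -4*u*v - 6*u*w^2
∇g at (3, -3, -3) = (-105, 159, -126)
∇g · b = (-105)(3) + (159)(2) + (-126)(1) = -123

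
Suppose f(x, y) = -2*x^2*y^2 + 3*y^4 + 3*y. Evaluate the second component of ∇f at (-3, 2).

(∇f)_2 = ∂f/∂y = -4*x^2*y + 12*y^3 + 3
At (-3, 2): 27.

27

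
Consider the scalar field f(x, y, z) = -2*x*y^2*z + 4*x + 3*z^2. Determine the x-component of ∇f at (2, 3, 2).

-32

(∇f)_1 = ∂f/∂x = -2*y^2*z + 4
At (2, 3, 2): -32.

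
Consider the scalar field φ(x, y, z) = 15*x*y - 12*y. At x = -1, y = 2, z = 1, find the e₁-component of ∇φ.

30

(∇φ)_1 = ∂φ/∂x = 15*y
At (-1, 2, 1): 30.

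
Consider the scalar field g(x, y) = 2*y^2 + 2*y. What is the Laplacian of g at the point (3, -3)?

4

∂²g/∂x² = 0
∂²g/∂y² = 4
∇²g = 4
At (3, -3): 4.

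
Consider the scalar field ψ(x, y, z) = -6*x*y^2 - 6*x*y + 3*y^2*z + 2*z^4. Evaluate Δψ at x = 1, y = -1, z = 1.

18

∂²ψ/∂x² = 0
∂²ψ/∂y² = 6*(-2*x + z)
∂²ψ/∂z² = 24*z^2
∇²ψ = -12*x + 24*z^2 + 6*z
At (1, -1, 1): 18.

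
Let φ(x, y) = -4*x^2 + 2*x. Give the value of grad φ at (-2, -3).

∂φ/∂x = -8*x + 2
∂φ/∂y = 0
∇φ = (-8*x + 2, 0)
At (-2, -3): (18, 0).

(18, 0)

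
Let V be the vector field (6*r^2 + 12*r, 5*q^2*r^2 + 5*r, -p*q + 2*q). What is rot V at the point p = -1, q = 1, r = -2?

(18, -11, 0)

(∇×V)₁ = ∂V₃/∂q − ∂V₂/∂r = -p - 10*q^2*r - 3
(∇×V)₂ = ∂V₁/∂r − ∂V₃/∂p = q + 12*r + 12
(∇×V)₃ = ∂V₂/∂p − ∂V₁/∂q = 0
∇×V = (-p - 10*q^2*r - 3, q + 12*r + 12, 0)
At (-1, 1, -2): (18, -11, 0).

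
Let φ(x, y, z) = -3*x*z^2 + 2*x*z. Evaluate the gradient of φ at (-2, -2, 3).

(-21, 0, 32)

∂φ/∂x = -3*z^2 + 2*z
∂φ/∂y = 0
∂φ/∂z = -6*x*z + 2*x
∇φ = (-3*z^2 + 2*z, 0, -6*x*z + 2*x)
At (-2, -2, 3): (-21, 0, 32).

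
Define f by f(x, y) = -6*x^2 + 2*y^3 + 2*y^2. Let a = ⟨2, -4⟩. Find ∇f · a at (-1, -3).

-144

∂f/∂x = -12*x
∂f/∂y = 6*y^2 + 4*y
∇f at (-1, -3) = (12, 42)
∇f · a = (12)(2) + (42)(-4) = -144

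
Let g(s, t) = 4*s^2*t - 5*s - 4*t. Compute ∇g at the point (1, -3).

∂g/∂s = 8*s*t - 5
∂g/∂t = 4*s^2 - 4
∇g = (8*s*t - 5, 4*s^2 - 4)
At (1, -3): (-29, 0).

(-29, 0)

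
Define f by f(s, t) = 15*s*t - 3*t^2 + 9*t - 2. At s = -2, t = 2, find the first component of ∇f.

30

(∇f)_1 = ∂f/∂s = 15*t
At (-2, 2): 30.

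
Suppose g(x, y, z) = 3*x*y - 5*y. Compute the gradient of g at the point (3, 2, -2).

(6, 4, 0)

∂g/∂x = 3*y
∂g/∂y = 3*x - 5
∂g/∂z = 0
∇g = (3*y, 3*x - 5, 0)
At (3, 2, -2): (6, 4, 0).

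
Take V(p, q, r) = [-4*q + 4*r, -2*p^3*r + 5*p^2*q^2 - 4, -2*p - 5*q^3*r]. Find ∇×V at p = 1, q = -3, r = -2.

(∇×V)₁ = ∂V₃/∂q − ∂V₂/∂r = 2*p^3 - 15*q^2*r
(∇×V)₂ = ∂V₁/∂r − ∂V₃/∂p = 6
(∇×V)₃ = ∂V₂/∂p − ∂V₁/∂q = -6*p^2*r + 10*p*q^2 + 4
∇×V = (2*p^3 - 15*q^2*r, 6, -6*p^2*r + 10*p*q^2 + 4)
At (1, -3, -2): (272, 6, 106).

(272, 6, 106)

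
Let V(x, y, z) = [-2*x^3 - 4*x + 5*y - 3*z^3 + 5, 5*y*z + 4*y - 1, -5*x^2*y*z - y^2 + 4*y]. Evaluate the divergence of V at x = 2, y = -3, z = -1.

∂V₁/∂x = -6*x^2 - 4
∂V₂/∂y = 5*z + 4
∂V₃/∂z = -5*x^2*y
∇·V = -5*x^2*y - 6*x^2 + 5*z
At (2, -3, -1): 31.

31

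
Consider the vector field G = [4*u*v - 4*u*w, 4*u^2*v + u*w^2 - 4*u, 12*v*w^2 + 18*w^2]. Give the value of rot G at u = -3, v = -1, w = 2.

(∇×G)₁ = ∂G₃/∂v − ∂G₂/∂w = -2*u*w + 12*w^2
(∇×G)₂ = ∂G₁/∂w − ∂G₃/∂u = -4*u
(∇×G)₃ = ∂G₂/∂u − ∂G₁/∂v = 8*u*v - 4*u + w^2 - 4
∇×G = (-2*u*w + 12*w^2, -4*u, 8*u*v - 4*u + w^2 - 4)
At (-3, -1, 2): (60, 12, 36).

(60, 12, 36)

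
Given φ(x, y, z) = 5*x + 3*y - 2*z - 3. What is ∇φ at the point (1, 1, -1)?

(5, 3, -2)

∂φ/∂x = 5
∂φ/∂y = 3
∂φ/∂z = -2
∇φ = (5, 3, -2)
At (1, 1, -1): (5, 3, -2).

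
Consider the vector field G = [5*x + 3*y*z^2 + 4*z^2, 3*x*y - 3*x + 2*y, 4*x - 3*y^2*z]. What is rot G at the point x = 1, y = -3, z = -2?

(∇×G)₁ = ∂G₃/∂y − ∂G₂/∂z = -6*y*z
(∇×G)₂ = ∂G₁/∂z − ∂G₃/∂x = 6*y*z + 8*z - 4
(∇×G)₃ = ∂G₂/∂x − ∂G₁/∂y = 3*y - 3*z^2 - 3
∇×G = (-6*y*z, 6*y*z + 8*z - 4, 3*y - 3*z^2 - 3)
At (1, -3, -2): (-36, 16, -24).

(-36, 16, -24)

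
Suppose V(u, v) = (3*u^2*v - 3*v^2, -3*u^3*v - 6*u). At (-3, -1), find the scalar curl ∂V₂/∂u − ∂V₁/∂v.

∂V₂/∂u = -9*u^2*v - 6
∂V₁/∂v = 3*u^2 - 6*v
Scalar curl = -9*u^2*v - 3*u^2 + 6*v - 6
At (-3, -1): 42.

42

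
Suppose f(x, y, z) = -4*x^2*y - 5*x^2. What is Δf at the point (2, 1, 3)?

-18

∂²f/∂x² = -2*(4*y + 5)
∂²f/∂y² = 0
∂²f/∂z² = 0
∇²f = -8*y - 10
At (2, 1, 3): -18.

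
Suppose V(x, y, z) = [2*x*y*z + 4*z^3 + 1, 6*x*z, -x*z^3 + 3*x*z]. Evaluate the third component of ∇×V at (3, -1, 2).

(∇×V)_3 = ∂V₂/∂x − ∂V₁/∂y
= 6*z − (2*x*z)
= -2*x*z + 6*z
At (3, -1, 2): 0.

0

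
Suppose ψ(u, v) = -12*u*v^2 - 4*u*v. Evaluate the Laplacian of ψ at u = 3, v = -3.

∂²ψ/∂u² = 0
∂²ψ/∂v² = -24*u
∇²ψ = -24*u
At (3, -3): -72.

-72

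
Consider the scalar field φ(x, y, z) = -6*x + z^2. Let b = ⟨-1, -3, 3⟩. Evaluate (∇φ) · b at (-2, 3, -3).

∂φ/∂x = -6
∂φ/∂y = 0
∂φ/∂z = 2*z
∇φ at (-2, 3, -3) = (-6, 0, -6)
∇φ · b = (-6)(-1) + (0)(-3) + (-6)(3) = -12

-12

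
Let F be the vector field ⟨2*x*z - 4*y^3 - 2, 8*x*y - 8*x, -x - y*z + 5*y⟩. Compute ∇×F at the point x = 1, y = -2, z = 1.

(∇×F)₁ = ∂F₃/∂y − ∂F₂/∂z = -z + 5
(∇×F)₂ = ∂F₁/∂z − ∂F₃/∂x = 2*x + 1
(∇×F)₃ = ∂F₂/∂x − ∂F₁/∂y = 12*y^2 + 8*y - 8
∇×F = (-z + 5, 2*x + 1, 12*y^2 + 8*y - 8)
At (1, -2, 1): (4, 3, 24).

(4, 3, 24)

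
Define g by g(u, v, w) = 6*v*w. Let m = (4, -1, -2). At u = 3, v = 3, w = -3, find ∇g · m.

∂g/∂u = 0
∂g/∂v = 6*w
∂g/∂w = 6*v
∇g at (3, 3, -3) = (0, -18, 18)
∇g · m = (0)(4) + (-18)(-1) + (18)(-2) = -18

-18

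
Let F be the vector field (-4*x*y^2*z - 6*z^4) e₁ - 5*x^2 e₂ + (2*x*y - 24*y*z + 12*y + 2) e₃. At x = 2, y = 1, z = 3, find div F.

∂F₁/∂x = -4*y^2*z
∂F₂/∂y = 0
∂F₃/∂z = -24*y
∇·F = -4*y^2*z - 24*y
At (2, 1, 3): -36.

-36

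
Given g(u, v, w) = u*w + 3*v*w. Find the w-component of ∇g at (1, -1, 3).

(∇g)_3 = ∂g/∂w = u + 3*v
At (1, -1, 3): -2.

-2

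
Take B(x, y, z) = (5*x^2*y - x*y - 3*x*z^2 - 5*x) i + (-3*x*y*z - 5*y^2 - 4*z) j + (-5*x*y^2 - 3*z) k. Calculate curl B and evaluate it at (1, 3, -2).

(∇×B)₁ = ∂B₃/∂y − ∂B₂/∂z = -7*x*y + 4
(∇×B)₂ = ∂B₁/∂z − ∂B₃/∂x = -6*x*z + 5*y^2
(∇×B)₃ = ∂B₂/∂x − ∂B₁/∂y = -5*x^2 + x - 3*y*z
∇×B = (-7*x*y + 4, -6*x*z + 5*y^2, -5*x^2 + x - 3*y*z)
At (1, 3, -2): (-17, 57, 14).

(-17, 57, 14)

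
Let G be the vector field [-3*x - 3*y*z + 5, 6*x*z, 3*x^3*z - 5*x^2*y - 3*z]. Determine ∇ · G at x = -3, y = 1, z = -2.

∂G₁/∂x = -3
∂G₂/∂y = 0
∂G₃/∂z = 3*x^3 - 3
∇·G = 3*x^3 - 6
At (-3, 1, -2): -87.

-87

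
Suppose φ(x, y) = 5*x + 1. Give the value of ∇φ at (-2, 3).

(5, 0)

∂φ/∂x = 5
∂φ/∂y = 0
∇φ = (5, 0)
At (-2, 3): (5, 0).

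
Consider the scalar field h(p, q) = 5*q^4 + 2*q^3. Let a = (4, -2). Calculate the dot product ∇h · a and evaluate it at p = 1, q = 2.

-368

∂h/∂p = 0
∂h/∂q = 20*q^3 + 6*q^2
∇h at (1, 2) = (0, 184)
∇h · a = (0)(4) + (184)(-2) = -368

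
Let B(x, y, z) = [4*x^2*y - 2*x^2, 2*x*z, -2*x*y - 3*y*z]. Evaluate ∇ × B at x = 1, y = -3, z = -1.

(∇×B)₁ = ∂B₃/∂y − ∂B₂/∂z = -4*x - 3*z
(∇×B)₂ = ∂B₁/∂z − ∂B₃/∂x = 2*y
(∇×B)₃ = ∂B₂/∂x − ∂B₁/∂y = -4*x^2 + 2*z
∇×B = (-4*x - 3*z, 2*y, -4*x^2 + 2*z)
At (1, -3, -1): (-1, -6, -6).

(-1, -6, -6)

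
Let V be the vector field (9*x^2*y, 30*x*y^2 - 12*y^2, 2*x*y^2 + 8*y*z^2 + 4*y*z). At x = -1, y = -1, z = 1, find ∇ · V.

82

∂V₁/∂x = 18*x*y
∂V₂/∂y = 60*x*y - 24*y
∂V₃/∂z = 16*y*z + 4*y
∇·V = 78*x*y + 16*y*z - 20*y
At (-1, -1, 1): 82.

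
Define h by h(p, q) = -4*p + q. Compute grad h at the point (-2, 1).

∂h/∂p = -4
∂h/∂q = 1
∇h = (-4, 1)
At (-2, 1): (-4, 1).

(-4, 1)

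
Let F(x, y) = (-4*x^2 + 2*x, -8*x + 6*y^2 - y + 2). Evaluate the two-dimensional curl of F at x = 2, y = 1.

∂F₂/∂x = -8
∂F₁/∂y = 0
Scalar curl = -8
At (2, 1): -8.

-8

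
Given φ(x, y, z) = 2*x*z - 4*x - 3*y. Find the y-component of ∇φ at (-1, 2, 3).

-3

(∇φ)_2 = ∂φ/∂y = -3
At (-1, 2, 3): -3.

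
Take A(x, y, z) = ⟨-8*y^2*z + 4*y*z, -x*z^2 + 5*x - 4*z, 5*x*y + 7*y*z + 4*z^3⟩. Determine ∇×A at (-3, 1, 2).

(-9, -9, 25)

(∇×A)₁ = ∂A₃/∂y − ∂A₂/∂z = 2*x*z + 5*x + 7*z + 4
(∇×A)₂ = ∂A₁/∂z − ∂A₃/∂x = -8*y^2 - y
(∇×A)₃ = ∂A₂/∂x − ∂A₁/∂y = 16*y*z - z^2 - 4*z + 5
∇×A = (2*x*z + 5*x + 7*z + 4, -8*y^2 - y, 16*y*z - z^2 - 4*z + 5)
At (-3, 1, 2): (-9, -9, 25).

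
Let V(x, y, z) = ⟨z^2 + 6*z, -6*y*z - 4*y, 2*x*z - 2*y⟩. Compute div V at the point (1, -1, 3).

∂V₁/∂x = 0
∂V₂/∂y = -6*z - 4
∂V₃/∂z = 2*x
∇·V = 2*x - 6*z - 4
At (1, -1, 3): -20.

-20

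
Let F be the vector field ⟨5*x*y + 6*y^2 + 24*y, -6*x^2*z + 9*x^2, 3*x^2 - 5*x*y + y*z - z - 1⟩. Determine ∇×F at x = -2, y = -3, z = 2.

(∇×F)₁ = ∂F₃/∂y − ∂F₂/∂z = 6*x^2 - 5*x + z
(∇×F)₂ = ∂F₁/∂z − ∂F₃/∂x = -6*x + 5*y
(∇×F)₃ = ∂F₂/∂x − ∂F₁/∂y = -12*x*z + 13*x - 12*y - 24
∇×F = (6*x^2 - 5*x + z, -6*x + 5*y, -12*x*z + 13*x - 12*y - 24)
At (-2, -3, 2): (36, -3, 34).

(36, -3, 34)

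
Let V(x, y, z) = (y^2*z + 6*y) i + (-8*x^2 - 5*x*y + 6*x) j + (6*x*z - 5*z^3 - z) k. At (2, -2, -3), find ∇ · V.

-134

∂V₁/∂x = 0
∂V₂/∂y = -5*x
∂V₃/∂z = 6*x - 15*z^2 - 1
∇·V = x - 15*z^2 - 1
At (2, -2, -3): -134.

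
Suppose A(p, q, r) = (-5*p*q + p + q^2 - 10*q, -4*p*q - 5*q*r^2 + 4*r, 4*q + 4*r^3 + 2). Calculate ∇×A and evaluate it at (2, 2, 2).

(∇×A)₁ = ∂A₃/∂q − ∂A₂/∂r = 10*q*r
(∇×A)₂ = ∂A₁/∂r − ∂A₃/∂p = 0
(∇×A)₃ = ∂A₂/∂p − ∂A₁/∂q = 5*p - 6*q + 10
∇×A = (10*q*r, 0, 5*p - 6*q + 10)
At (2, 2, 2): (40, 0, 8).

(40, 0, 8)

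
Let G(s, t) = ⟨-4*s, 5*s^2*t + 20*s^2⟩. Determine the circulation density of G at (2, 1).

∂G₂/∂s = 10*s*t + 40*s
∂G₁/∂t = 0
Scalar curl = 10*s*t + 40*s
At (2, 1): 100.

100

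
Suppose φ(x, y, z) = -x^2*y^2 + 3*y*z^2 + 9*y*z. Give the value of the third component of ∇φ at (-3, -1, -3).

9

(∇φ)_3 = ∂φ/∂z = 6*y*z + 9*y
At (-3, -1, -3): 9.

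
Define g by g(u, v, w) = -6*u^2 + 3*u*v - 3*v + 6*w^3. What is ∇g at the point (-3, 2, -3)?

(42, -12, 162)

∂g/∂u = -12*u + 3*v
∂g/∂v = 3*u - 3
∂g/∂w = 18*w^2
∇g = (-12*u + 3*v, 3*u - 3, 18*w^2)
At (-3, 2, -3): (42, -12, 162).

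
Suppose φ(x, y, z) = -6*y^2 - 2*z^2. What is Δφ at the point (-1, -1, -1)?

∂²φ/∂x² = 0
∂²φ/∂y² = -12
∂²φ/∂z² = -4
∇²φ = -16
At (-1, -1, -1): -16.

-16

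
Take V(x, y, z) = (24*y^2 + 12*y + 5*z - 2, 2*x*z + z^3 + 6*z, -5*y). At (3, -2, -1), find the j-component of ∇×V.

(∇×V)_2 = ∂V₁/∂z − ∂V₃/∂x
= 5 − (0)
= 5
At (3, -2, -1): 5.

5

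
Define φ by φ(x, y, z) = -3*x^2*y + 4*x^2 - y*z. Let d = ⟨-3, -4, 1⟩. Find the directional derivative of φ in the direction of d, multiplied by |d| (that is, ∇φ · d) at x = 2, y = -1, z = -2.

∂φ/∂x = -6*x*y + 8*x
∂φ/∂y = -3*x^2 - z
∂φ/∂z = -y
∇φ at (2, -1, -2) = (28, -10, 1)
∇φ · d = (28)(-3) + (-10)(-4) + (1)(1) = -43

-43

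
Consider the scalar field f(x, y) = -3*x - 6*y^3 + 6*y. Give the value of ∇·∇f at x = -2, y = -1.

36

∂²f/∂x² = 0
∂²f/∂y² = -36*y
∇²f = -36*y
At (-2, -1): 36.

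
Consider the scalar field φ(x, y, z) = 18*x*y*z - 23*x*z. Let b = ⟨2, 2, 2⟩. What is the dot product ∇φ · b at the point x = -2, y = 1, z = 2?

∂φ/∂x = 18*y*z - 23*z
∂φ/∂y = 18*x*z
∂φ/∂z = 18*x*y - 23*x
∇φ at (-2, 1, 2) = (-10, -72, 10)
∇φ · b = (-10)(2) + (-72)(2) + (10)(2) = -144

-144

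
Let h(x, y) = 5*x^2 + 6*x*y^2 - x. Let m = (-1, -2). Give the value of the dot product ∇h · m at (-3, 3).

193

∂h/∂x = 10*x + 6*y^2 - 1
∂h/∂y = 12*x*y
∇h at (-3, 3) = (23, -108)
∇h · m = (23)(-1) + (-108)(-2) = 193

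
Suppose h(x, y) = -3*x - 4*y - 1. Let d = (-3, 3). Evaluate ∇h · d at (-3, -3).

∂h/∂x = -3
∂h/∂y = -4
∇h at (-3, -3) = (-3, -4)
∇h · d = (-3)(-3) + (-4)(3) = -3

-3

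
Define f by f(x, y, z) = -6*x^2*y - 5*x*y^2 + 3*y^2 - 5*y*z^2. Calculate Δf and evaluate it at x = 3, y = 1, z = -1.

-46

∂²f/∂x² = -12*y
∂²f/∂y² = 2*(-5*x + 3)
∂²f/∂z² = -10*y
∇²f = -10*x - 22*y + 6
At (3, 1, -1): -46.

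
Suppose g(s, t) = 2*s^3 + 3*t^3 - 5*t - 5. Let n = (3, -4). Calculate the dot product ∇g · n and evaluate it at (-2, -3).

∂g/∂s = 6*s^2
∂g/∂t = 9*t^2 - 5
∇g at (-2, -3) = (24, 76)
∇g · n = (24)(3) + (76)(-4) = -232

-232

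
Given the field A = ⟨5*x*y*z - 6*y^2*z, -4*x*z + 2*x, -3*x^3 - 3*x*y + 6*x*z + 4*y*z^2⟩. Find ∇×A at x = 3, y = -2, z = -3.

(39, 39, 131)

(∇×A)₁ = ∂A₃/∂y − ∂A₂/∂z = x + 4*z^2
(∇×A)₂ = ∂A₁/∂z − ∂A₃/∂x = 9*x^2 + 5*x*y - 6*y^2 + 3*y - 6*z
(∇×A)₃ = ∂A₂/∂x − ∂A₁/∂y = -5*x*z + 12*y*z - 4*z + 2
∇×A = (x + 4*z^2, 9*x^2 + 5*x*y - 6*y^2 + 3*y - 6*z, -5*x*z + 12*y*z - 4*z + 2)
At (3, -2, -3): (39, 39, 131).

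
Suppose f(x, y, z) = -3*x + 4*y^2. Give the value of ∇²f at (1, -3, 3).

8

∂²f/∂x² = 0
∂²f/∂y² = 8
∂²f/∂z² = 0
∇²f = 8
At (1, -3, 3): 8.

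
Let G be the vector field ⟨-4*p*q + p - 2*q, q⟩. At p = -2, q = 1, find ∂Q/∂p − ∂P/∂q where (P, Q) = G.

∂G₂/∂p = 0
∂G₁/∂q = -4*p - 2
Scalar curl = 4*p + 2
At (-2, 1): -6.

-6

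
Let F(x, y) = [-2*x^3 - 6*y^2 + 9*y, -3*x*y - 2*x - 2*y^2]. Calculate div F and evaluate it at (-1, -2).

∂F₁/∂x = -6*x^2
∂F₂/∂y = -3*x - 4*y
∇·F = -6*x^2 - 3*x - 4*y
At (-1, -2): 5.

5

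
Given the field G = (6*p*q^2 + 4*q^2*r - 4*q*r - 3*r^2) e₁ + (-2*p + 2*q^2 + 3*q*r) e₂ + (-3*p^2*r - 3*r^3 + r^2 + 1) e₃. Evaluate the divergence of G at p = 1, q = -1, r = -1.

-15

∂G₁/∂p = 6*q^2
∂G₂/∂q = 4*q + 3*r
∂G₃/∂r = -3*p^2 - 9*r^2 + 2*r
∇·G = -3*p^2 + 6*q^2 + 4*q - 9*r^2 + 5*r
At (1, -1, -1): -15.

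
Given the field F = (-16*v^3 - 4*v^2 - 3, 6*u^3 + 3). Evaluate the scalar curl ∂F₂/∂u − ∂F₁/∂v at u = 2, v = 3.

∂F₂/∂u = 18*u^2
∂F₁/∂v = -48*v^2 - 8*v
Scalar curl = 18*u^2 + 48*v^2 + 8*v
At (2, 3): 528.

528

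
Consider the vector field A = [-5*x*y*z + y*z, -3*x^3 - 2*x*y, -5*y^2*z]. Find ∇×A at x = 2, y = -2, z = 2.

(40, 18, -14)

(∇×A)₁ = ∂A₃/∂y − ∂A₂/∂z = -10*y*z
(∇×A)₂ = ∂A₁/∂z − ∂A₃/∂x = -5*x*y + y
(∇×A)₃ = ∂A₂/∂x − ∂A₁/∂y = -9*x^2 + 5*x*z - 2*y - z
∇×A = (-10*y*z, -5*x*y + y, -9*x^2 + 5*x*z - 2*y - z)
At (2, -2, 2): (40, 18, -14).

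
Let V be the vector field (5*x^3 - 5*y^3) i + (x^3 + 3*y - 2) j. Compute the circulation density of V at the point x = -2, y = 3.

147

∂V₂/∂x = 3*x^2
∂V₁/∂y = -15*y^2
Scalar curl = 3*x^2 + 15*y^2
At (-2, 3): 147.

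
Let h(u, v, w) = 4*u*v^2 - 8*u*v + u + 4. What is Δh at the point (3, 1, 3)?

∂²h/∂u² = 0
∂²h/∂v² = 8*u
∂²h/∂w² = 0
∇²h = 8*u
At (3, 1, 3): 24.

24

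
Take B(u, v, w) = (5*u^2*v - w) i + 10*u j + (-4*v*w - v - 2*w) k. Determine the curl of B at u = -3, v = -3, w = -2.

(7, -1, -35)

(∇×B)₁ = ∂B₃/∂v − ∂B₂/∂w = -4*w - 1
(∇×B)₂ = ∂B₁/∂w − ∂B₃/∂u = -1
(∇×B)₃ = ∂B₂/∂u − ∂B₁/∂v = -5*u^2 + 10
∇×B = (-4*w - 1, -1, -5*u^2 + 10)
At (-3, -3, -2): (7, -1, -35).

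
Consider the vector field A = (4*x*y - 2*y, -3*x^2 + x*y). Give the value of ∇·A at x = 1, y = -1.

-3

∂A₁/∂x = 4*y
∂A₂/∂y = x
∇·A = x + 4*y
At (1, -1): -3.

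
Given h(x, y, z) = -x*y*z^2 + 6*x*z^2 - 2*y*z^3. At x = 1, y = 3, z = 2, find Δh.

∂²h/∂x² = 0
∂²h/∂y² = 0
∂²h/∂z² = 2*(-x*y + 6*x - 6*y*z)
∇²h = -2*x*y + 12*x - 12*y*z
At (1, 3, 2): -66.

-66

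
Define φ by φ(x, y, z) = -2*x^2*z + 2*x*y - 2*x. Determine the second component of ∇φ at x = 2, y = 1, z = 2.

(∇φ)_2 = ∂φ/∂y = 2*x
At (2, 1, 2): 4.

4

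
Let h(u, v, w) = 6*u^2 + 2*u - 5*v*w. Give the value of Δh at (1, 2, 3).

12

∂²h/∂u² = 12
∂²h/∂v² = 0
∂²h/∂w² = 0
∇²h = 12
At (1, 2, 3): 12.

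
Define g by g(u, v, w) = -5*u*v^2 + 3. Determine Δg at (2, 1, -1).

-20

∂²g/∂u² = 0
∂²g/∂v² = -10*u
∂²g/∂w² = 0
∇²g = -10*u
At (2, 1, -1): -20.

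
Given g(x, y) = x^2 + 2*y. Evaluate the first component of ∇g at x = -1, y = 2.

(∇g)_1 = ∂g/∂x = 2*x
At (-1, 2): -2.

-2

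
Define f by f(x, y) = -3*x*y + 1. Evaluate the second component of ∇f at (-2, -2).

6

(∇f)_2 = ∂f/∂y = -3*x
At (-2, -2): 6.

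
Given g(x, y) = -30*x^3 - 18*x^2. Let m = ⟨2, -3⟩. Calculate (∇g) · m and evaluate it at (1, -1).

-252

∂g/∂x = -90*x^2 - 36*x
∂g/∂y = 0
∇g at (1, -1) = (-126, 0)
∇g · m = (-126)(2) + (0)(-3) = -252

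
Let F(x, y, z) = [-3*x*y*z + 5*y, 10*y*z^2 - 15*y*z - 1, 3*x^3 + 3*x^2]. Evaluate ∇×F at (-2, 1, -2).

(∇×F)₁ = ∂F₃/∂y − ∂F₂/∂z = -20*y*z + 15*y
(∇×F)₂ = ∂F₁/∂z − ∂F₃/∂x = -9*x^2 - 3*x*y - 6*x
(∇×F)₃ = ∂F₂/∂x − ∂F₁/∂y = 3*x*z - 5
∇×F = (-20*y*z + 15*y, -9*x^2 - 3*x*y - 6*x, 3*x*z - 5)
At (-2, 1, -2): (55, -18, 7).

(55, -18, 7)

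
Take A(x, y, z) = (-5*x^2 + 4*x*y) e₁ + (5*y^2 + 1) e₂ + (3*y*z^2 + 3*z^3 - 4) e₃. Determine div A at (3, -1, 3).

∂A₁/∂x = -10*x + 4*y
∂A₂/∂y = 10*y
∂A₃/∂z = 6*y*z + 9*z^2
∇·A = -10*x + 6*y*z + 14*y + 9*z^2
At (3, -1, 3): 19.

19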